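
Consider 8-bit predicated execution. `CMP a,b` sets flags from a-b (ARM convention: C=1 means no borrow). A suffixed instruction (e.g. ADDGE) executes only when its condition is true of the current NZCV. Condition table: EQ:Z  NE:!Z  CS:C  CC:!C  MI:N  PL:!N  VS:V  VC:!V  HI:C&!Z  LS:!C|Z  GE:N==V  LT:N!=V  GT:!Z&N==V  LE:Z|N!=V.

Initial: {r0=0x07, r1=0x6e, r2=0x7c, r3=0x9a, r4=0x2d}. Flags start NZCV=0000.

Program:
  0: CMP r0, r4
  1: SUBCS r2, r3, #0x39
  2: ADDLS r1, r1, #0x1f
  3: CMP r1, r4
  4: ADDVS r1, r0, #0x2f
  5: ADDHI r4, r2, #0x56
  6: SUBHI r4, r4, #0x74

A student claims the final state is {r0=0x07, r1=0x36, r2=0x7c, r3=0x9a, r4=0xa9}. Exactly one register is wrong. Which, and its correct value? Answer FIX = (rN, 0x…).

[0] flags=1000 → (cmp)
[1] flags=1000 CS?F → skip
[2] flags=1000 LS?T → r1=0x8d
[3] flags=0011 → (cmp)
[4] flags=0011 VS?T → r1=0x36
[5] flags=0011 HI?T → r4=0xd2
[6] flags=0011 HI?T → r4=0x5e

FIX = (r4, 0x5e)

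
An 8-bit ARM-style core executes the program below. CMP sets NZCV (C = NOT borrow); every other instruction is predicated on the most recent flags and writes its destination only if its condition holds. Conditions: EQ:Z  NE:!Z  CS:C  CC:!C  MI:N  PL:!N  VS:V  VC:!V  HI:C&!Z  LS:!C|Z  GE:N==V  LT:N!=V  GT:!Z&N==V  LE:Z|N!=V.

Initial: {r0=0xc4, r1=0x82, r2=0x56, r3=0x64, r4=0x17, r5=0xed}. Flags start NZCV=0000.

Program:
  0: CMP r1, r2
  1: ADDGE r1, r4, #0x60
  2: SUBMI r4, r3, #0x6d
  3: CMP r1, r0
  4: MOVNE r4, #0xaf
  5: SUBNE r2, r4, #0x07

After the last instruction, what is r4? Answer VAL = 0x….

0: ✓ CMP  NZCV=0011
1: · ADDGE
2: · SUBMI
3: ✓ CMP  NZCV=1000
4: ✓ MOVNE  r4←0xaf
5: ✓ SUBNE  r2←0xa8

VAL = 0xaf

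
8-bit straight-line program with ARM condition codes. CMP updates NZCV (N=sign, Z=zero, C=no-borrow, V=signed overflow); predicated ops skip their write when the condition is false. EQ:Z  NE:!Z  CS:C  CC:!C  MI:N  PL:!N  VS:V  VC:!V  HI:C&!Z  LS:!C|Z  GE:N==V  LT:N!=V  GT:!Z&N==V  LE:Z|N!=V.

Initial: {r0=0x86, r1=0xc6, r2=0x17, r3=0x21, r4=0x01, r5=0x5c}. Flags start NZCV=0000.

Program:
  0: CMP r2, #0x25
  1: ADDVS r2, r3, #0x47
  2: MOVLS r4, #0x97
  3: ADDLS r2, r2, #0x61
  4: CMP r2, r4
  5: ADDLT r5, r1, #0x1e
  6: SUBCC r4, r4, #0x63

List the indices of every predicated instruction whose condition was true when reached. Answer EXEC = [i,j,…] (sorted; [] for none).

EXEC = [2,3,6]

[0] flags=1000 → (cmp)
[1] flags=1000 VS?F → skip
[2] flags=1000 LS?T → r4=0x97
[3] flags=1000 LS?T → r2=0x78
[4] flags=1001 → (cmp)
[5] flags=1001 LT?F → skip
[6] flags=1001 CC?T → r4=0x34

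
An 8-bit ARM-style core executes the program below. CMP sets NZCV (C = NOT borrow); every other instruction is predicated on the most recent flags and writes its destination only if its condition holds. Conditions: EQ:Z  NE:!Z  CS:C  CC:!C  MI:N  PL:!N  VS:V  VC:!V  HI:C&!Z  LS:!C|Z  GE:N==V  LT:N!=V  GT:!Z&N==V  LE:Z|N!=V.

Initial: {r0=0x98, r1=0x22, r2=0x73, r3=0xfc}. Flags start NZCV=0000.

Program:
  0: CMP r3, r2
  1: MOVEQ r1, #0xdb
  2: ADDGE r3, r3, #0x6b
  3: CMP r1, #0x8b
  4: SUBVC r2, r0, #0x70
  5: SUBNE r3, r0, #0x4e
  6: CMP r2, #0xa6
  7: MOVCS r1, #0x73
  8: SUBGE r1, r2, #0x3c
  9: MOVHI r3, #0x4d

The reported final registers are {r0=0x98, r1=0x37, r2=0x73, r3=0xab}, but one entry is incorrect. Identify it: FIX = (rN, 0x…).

FIX = (r3, 0x4a)

0: ✓ CMP  NZCV=1010
1: · MOVEQ
2: · ADDGE
3: ✓ CMP  NZCV=1001
4: · SUBVC
5: ✓ SUBNE  r3←0x4a
6: ✓ CMP  NZCV=1001
7: · MOVCS
8: ✓ SUBGE  r1←0x37
9: · MOVHI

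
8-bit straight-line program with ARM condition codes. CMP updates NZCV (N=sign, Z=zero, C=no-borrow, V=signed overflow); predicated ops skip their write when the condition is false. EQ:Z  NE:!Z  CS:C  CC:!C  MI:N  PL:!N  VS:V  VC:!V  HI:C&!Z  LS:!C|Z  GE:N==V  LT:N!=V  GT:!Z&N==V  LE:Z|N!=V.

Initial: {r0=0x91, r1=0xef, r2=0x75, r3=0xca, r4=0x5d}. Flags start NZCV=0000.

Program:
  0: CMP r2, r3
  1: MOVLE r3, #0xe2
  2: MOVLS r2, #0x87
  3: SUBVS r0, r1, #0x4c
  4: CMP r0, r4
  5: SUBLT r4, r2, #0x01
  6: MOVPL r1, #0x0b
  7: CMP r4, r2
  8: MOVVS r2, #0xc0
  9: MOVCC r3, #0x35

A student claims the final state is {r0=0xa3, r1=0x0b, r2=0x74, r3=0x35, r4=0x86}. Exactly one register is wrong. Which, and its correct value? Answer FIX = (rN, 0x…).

[0] flags=1001 → (cmp)
[1] flags=1001 LE?F → skip
[2] flags=1001 LS?T → r2=0x87
[3] flags=1001 VS?T → r0=0xa3
[4] flags=0011 → (cmp)
[5] flags=0011 LT?T → r4=0x86
[6] flags=0011 PL?T → r1=0x0b
[7] flags=1000 → (cmp)
[8] flags=1000 VS?F → skip
[9] flags=1000 CC?T → r3=0x35

FIX = (r2, 0x87)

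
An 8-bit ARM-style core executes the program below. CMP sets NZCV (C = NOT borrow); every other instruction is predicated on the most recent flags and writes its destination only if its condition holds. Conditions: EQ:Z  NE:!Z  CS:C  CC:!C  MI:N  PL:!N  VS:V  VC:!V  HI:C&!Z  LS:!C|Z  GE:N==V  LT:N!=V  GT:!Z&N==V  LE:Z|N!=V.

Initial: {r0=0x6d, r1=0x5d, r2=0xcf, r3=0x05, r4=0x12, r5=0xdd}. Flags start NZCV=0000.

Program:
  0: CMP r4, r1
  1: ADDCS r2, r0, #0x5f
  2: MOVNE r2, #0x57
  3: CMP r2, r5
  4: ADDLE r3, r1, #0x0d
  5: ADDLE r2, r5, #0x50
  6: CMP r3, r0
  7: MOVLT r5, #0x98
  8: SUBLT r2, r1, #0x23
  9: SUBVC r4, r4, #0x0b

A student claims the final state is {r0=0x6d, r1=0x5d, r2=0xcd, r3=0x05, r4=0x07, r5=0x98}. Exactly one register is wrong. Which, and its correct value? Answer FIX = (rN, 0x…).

[0] flags=1000 → (cmp)
[1] flags=1000 CS?F → skip
[2] flags=1000 NE?T → r2=0x57
[3] flags=0000 → (cmp)
[4] flags=0000 LE?F → skip
[5] flags=0000 LE?F → skip
[6] flags=1000 → (cmp)
[7] flags=1000 LT?T → r5=0x98
[8] flags=1000 LT?T → r2=0x3a
[9] flags=1000 VC?T → r4=0x07

FIX = (r2, 0x3a)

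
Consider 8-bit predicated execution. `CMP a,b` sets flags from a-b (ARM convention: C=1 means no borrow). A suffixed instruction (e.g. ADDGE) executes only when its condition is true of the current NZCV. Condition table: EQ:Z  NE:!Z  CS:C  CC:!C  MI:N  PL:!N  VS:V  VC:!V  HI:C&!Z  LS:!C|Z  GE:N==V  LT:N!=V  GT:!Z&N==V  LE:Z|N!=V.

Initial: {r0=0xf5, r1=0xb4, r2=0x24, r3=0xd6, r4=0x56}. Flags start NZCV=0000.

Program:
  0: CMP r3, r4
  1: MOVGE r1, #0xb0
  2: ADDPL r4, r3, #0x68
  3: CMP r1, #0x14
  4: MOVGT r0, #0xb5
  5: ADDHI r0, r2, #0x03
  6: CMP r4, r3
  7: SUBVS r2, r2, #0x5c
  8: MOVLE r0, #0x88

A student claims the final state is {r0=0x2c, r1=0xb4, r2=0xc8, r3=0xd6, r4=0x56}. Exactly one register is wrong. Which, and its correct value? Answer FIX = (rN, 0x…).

FIX = (r0, 0x27)

[0] flags=1010 → (cmp)
[1] flags=1010 GE?F → skip
[2] flags=1010 PL?F → skip
[3] flags=1010 → (cmp)
[4] flags=1010 GT?F → skip
[5] flags=1010 HI?T → r0=0x27
[6] flags=1001 → (cmp)
[7] flags=1001 VS?T → r2=0xc8
[8] flags=1001 LE?F → skip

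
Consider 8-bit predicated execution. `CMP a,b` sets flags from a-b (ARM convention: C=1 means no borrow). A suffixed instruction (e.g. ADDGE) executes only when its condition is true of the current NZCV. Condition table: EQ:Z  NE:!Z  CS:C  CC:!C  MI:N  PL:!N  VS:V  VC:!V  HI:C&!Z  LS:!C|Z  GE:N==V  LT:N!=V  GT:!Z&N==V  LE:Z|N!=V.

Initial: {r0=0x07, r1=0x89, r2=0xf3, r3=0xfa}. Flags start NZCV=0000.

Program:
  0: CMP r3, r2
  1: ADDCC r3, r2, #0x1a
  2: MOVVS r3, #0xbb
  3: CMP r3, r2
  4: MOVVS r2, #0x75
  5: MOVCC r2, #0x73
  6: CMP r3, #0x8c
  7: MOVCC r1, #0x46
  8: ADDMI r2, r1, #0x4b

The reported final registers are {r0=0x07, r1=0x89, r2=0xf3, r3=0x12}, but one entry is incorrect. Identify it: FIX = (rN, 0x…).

[0] flags=0010 → (cmp)
[1] flags=0010 CC?F → skip
[2] flags=0010 VS?F → skip
[3] flags=0010 → (cmp)
[4] flags=0010 VS?F → skip
[5] flags=0010 CC?F → skip
[6] flags=0010 → (cmp)
[7] flags=0010 CC?F → skip
[8] flags=0010 MI?F → skip

FIX = (r3, 0xfa)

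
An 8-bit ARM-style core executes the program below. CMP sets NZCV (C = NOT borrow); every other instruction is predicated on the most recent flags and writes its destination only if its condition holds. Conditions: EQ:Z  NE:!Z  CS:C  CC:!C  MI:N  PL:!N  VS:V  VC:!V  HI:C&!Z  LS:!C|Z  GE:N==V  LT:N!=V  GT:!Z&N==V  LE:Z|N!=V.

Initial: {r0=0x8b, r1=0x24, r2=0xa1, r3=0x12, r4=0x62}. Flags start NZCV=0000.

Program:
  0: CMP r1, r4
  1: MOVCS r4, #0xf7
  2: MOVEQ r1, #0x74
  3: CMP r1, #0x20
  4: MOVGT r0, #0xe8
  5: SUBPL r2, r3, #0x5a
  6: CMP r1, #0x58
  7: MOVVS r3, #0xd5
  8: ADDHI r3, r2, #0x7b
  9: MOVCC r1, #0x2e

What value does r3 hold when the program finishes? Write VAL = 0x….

0: ✓ CMP  NZCV=1000
1: · MOVCS
2: · MOVEQ
3: ✓ CMP  NZCV=0010
4: ✓ MOVGT  r0←0xe8
5: ✓ SUBPL  r2←0xb8
6: ✓ CMP  NZCV=1000
7: · MOVVS
8: · ADDHI
9: ✓ MOVCC  r1←0x2e

VAL = 0x12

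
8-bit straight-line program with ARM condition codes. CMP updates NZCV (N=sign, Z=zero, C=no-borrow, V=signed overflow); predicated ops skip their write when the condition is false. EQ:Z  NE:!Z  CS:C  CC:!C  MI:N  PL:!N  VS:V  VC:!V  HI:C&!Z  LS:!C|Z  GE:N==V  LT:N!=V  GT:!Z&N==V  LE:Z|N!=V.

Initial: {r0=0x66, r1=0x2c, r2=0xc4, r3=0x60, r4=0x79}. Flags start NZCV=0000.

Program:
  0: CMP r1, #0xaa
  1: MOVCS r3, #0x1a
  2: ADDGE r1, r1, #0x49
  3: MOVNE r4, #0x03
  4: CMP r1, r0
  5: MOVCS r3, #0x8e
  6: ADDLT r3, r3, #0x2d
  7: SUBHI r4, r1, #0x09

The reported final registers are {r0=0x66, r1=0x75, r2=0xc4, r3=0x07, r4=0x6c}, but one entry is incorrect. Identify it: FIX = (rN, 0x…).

[0] flags=1001 → (cmp)
[1] flags=1001 CS?F → skip
[2] flags=1001 GE?T → r1=0x75
[3] flags=1001 NE?T → r4=0x03
[4] flags=0010 → (cmp)
[5] flags=0010 CS?T → r3=0x8e
[6] flags=0010 LT?F → skip
[7] flags=0010 HI?T → r4=0x6c

FIX = (r3, 0x8e)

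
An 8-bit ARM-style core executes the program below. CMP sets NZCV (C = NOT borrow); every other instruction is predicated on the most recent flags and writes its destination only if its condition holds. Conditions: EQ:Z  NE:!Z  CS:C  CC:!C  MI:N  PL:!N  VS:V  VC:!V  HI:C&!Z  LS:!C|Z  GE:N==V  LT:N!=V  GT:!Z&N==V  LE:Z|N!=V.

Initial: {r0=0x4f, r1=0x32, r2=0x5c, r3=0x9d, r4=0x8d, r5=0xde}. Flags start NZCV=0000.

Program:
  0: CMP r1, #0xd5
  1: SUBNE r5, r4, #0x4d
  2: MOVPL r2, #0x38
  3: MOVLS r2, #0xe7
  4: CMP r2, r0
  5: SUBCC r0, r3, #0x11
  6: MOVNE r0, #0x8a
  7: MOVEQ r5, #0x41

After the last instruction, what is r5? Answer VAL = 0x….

VAL = 0x40

[0] flags=0000 → (cmp)
[1] flags=0000 NE?T → r5=0x40
[2] flags=0000 PL?T → r2=0x38
[3] flags=0000 LS?T → r2=0xe7
[4] flags=1010 → (cmp)
[5] flags=1010 CC?F → skip
[6] flags=1010 NE?T → r0=0x8a
[7] flags=1010 EQ?F → skip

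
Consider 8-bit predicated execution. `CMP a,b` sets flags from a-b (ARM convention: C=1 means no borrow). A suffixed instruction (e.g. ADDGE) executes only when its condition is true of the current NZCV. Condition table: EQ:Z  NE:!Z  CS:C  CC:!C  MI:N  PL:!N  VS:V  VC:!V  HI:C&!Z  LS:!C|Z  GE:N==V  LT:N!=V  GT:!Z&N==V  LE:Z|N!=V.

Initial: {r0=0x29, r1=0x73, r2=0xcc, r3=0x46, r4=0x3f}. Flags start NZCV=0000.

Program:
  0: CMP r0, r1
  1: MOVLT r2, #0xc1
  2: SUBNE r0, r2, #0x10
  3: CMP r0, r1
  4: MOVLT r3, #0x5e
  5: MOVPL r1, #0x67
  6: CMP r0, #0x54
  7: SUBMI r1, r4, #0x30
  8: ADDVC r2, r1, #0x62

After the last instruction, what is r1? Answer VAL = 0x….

[0] flags=1000 → (cmp)
[1] flags=1000 LT?T → r2=0xc1
[2] flags=1000 NE?T → r0=0xb1
[3] flags=0011 → (cmp)
[4] flags=0011 LT?T → r3=0x5e
[5] flags=0011 PL?T → r1=0x67
[6] flags=0011 → (cmp)
[7] flags=0011 MI?F → skip
[8] flags=0011 VC?F → skip

VAL = 0x67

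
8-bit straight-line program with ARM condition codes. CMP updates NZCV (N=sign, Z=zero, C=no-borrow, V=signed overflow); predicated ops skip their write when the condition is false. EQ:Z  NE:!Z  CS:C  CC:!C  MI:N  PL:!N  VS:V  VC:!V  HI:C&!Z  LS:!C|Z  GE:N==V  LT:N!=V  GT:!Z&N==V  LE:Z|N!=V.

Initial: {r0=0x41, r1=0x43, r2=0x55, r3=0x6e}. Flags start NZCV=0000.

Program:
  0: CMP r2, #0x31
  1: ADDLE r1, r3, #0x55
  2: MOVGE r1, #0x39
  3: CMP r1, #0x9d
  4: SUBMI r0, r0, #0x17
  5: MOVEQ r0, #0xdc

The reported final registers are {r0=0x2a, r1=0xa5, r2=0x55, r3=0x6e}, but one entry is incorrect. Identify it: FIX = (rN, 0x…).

[0] flags=0010 → (cmp)
[1] flags=0010 LE?F → skip
[2] flags=0010 GE?T → r1=0x39
[3] flags=1001 → (cmp)
[4] flags=1001 MI?T → r0=0x2a
[5] flags=1001 EQ?F → skip

FIX = (r1, 0x39)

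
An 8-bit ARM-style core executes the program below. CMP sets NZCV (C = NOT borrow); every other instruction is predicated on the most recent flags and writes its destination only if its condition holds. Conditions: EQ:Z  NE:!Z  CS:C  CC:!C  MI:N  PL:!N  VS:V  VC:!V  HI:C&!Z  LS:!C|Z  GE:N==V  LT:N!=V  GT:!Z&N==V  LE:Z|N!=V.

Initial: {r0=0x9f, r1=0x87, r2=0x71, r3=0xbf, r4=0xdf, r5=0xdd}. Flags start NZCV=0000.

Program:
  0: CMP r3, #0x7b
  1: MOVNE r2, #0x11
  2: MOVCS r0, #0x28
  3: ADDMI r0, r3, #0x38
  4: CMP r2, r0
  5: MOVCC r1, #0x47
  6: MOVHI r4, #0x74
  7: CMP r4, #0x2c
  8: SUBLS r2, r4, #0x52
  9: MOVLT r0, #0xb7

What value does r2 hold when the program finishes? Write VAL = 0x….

VAL = 0x11

[0] flags=0011 → (cmp)
[1] flags=0011 NE?T → r2=0x11
[2] flags=0011 CS?T → r0=0x28
[3] flags=0011 MI?F → skip
[4] flags=1000 → (cmp)
[5] flags=1000 CC?T → r1=0x47
[6] flags=1000 HI?F → skip
[7] flags=1010 → (cmp)
[8] flags=1010 LS?F → skip
[9] flags=1010 LT?T → r0=0xb7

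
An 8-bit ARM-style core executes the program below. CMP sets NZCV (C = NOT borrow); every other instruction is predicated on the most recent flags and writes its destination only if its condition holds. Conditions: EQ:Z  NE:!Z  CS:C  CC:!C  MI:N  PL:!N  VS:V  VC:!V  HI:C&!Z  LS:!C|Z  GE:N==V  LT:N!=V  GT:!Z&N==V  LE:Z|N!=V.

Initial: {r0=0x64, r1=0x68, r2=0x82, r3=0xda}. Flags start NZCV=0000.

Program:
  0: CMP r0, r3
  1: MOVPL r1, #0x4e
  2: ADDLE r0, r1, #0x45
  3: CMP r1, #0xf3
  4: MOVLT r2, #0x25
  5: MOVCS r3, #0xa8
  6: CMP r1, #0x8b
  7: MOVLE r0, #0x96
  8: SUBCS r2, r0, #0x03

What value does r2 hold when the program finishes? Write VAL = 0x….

0: ✓ CMP  NZCV=1001
1: · MOVPL
2: · ADDLE
3: ✓ CMP  NZCV=0000
4: · MOVLT
5: · MOVCS
6: ✓ CMP  NZCV=1001
7: · MOVLE
8: · SUBCS

VAL = 0x82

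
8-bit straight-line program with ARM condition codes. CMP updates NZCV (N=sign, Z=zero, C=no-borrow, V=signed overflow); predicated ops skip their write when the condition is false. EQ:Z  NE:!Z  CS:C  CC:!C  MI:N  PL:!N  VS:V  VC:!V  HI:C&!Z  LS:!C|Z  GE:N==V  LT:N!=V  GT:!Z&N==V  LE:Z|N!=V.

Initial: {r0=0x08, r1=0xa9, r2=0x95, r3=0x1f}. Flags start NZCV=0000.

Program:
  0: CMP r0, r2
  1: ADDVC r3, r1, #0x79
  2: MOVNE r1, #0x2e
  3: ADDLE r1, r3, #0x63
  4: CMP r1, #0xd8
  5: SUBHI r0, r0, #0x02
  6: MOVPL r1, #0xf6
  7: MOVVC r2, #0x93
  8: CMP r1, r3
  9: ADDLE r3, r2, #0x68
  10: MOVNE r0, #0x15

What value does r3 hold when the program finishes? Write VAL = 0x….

[0] flags=0000 → (cmp)
[1] flags=0000 VC?T → r3=0x22
[2] flags=0000 NE?T → r1=0x2e
[3] flags=0000 LE?F → skip
[4] flags=0000 → (cmp)
[5] flags=0000 HI?F → skip
[6] flags=0000 PL?T → r1=0xf6
[7] flags=0000 VC?T → r2=0x93
[8] flags=1010 → (cmp)
[9] flags=1010 LE?T → r3=0xfb
[10] flags=1010 NE?T → r0=0x15

VAL = 0xfb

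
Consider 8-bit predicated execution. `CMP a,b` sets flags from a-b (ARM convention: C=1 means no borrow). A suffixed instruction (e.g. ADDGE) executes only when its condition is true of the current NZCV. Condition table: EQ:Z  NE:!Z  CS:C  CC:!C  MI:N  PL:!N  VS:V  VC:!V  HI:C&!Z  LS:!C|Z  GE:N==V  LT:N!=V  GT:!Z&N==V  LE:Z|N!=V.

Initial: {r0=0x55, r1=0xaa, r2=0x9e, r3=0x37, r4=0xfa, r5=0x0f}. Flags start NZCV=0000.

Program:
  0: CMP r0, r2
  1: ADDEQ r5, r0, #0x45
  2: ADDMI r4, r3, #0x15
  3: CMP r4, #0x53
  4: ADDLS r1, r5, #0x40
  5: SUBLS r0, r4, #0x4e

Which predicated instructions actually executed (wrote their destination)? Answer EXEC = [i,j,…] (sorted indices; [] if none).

EXEC = [2,4,5]

[0] flags=1001 → (cmp)
[1] flags=1001 EQ?F → skip
[2] flags=1001 MI?T → r4=0x4c
[3] flags=1000 → (cmp)
[4] flags=1000 LS?T → r1=0x4f
[5] flags=1000 LS?T → r0=0xfe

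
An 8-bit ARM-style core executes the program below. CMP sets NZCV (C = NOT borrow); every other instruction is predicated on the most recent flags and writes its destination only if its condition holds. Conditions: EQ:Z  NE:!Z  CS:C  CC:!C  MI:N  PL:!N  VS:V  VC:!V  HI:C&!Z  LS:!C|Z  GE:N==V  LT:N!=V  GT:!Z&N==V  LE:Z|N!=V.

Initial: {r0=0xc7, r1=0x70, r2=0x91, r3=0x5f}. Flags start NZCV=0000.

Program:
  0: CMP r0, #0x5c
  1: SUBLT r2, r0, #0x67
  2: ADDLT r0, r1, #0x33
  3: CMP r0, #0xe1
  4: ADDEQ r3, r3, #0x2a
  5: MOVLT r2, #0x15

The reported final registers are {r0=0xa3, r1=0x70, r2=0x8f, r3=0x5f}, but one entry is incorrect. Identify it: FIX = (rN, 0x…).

0: ✓ CMP  NZCV=0011
1: ✓ SUBLT  r2←0x60
2: ✓ ADDLT  r0←0xa3
3: ✓ CMP  NZCV=1000
4: · ADDEQ
5: ✓ MOVLT  r2←0x15

FIX = (r2, 0x15)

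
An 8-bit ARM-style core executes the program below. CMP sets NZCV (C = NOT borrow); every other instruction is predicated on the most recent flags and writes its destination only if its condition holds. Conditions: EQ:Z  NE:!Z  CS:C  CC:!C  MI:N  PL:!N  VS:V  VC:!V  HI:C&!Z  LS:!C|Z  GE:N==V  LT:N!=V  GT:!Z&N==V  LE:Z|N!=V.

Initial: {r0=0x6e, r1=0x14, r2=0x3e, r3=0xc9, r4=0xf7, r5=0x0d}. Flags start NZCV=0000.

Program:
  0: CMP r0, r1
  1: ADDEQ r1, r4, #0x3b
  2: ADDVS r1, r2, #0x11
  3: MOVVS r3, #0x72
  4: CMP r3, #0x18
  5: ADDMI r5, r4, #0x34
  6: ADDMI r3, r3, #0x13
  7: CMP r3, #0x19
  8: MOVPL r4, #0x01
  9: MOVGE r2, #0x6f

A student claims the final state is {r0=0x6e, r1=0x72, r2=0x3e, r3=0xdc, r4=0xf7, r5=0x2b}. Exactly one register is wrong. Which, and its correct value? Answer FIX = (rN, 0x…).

FIX = (r1, 0x14)

[0] flags=0010 → (cmp)
[1] flags=0010 EQ?F → skip
[2] flags=0010 VS?F → skip
[3] flags=0010 VS?F → skip
[4] flags=1010 → (cmp)
[5] flags=1010 MI?T → r5=0x2b
[6] flags=1010 MI?T → r3=0xdc
[7] flags=1010 → (cmp)
[8] flags=1010 PL?F → skip
[9] flags=1010 GE?F → skip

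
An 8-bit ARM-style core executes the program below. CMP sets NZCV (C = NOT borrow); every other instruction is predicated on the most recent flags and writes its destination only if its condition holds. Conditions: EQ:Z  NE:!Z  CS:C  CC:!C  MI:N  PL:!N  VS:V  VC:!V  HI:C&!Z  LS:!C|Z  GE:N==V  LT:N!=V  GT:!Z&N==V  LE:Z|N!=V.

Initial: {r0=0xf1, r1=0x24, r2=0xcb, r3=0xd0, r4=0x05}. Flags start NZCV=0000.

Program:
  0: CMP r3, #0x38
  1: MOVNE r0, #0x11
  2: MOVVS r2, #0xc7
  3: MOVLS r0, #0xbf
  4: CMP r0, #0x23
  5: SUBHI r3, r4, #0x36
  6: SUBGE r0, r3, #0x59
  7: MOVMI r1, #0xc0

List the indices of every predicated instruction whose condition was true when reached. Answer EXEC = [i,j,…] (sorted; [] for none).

EXEC = [1,7]

0: ✓ CMP  NZCV=1010
1: ✓ MOVNE  r0←0x11
2: · MOVVS
3: · MOVLS
4: ✓ CMP  NZCV=1000
5: · SUBHI
6: · SUBGE
7: ✓ MOVMI  r1←0xc0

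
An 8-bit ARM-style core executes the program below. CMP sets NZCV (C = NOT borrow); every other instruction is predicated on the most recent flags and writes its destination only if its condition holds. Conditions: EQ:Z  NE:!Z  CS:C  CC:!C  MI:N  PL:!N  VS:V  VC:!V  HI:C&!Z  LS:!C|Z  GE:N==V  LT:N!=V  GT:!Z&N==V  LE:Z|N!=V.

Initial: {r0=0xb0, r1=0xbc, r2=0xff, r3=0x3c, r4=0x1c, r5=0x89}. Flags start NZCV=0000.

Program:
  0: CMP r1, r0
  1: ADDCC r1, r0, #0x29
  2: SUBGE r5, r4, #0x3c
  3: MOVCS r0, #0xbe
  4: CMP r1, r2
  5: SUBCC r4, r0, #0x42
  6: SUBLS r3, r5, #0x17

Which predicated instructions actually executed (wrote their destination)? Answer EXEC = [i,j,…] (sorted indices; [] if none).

EXEC = [2,3,5,6]

[0] flags=0010 → (cmp)
[1] flags=0010 CC?F → skip
[2] flags=0010 GE?T → r5=0xe0
[3] flags=0010 CS?T → r0=0xbe
[4] flags=1000 → (cmp)
[5] flags=1000 CC?T → r4=0x7c
[6] flags=1000 LS?T → r3=0xc9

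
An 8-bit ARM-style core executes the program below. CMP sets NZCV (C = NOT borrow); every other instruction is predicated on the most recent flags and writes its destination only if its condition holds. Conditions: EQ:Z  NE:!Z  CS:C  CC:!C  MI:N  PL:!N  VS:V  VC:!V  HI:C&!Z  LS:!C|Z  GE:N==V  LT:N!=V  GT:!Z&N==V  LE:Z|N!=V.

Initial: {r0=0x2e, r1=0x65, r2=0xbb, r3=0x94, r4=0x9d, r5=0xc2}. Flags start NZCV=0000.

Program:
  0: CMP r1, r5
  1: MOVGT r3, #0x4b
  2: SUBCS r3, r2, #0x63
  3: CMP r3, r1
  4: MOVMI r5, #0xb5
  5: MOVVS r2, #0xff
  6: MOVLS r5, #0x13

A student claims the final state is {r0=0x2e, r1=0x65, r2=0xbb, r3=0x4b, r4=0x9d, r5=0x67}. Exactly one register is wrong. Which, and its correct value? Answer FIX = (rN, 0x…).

[0] flags=1001 → (cmp)
[1] flags=1001 GT?T → r3=0x4b
[2] flags=1001 CS?F → skip
[3] flags=1000 → (cmp)
[4] flags=1000 MI?T → r5=0xb5
[5] flags=1000 VS?F → skip
[6] flags=1000 LS?T → r5=0x13

FIX = (r5, 0x13)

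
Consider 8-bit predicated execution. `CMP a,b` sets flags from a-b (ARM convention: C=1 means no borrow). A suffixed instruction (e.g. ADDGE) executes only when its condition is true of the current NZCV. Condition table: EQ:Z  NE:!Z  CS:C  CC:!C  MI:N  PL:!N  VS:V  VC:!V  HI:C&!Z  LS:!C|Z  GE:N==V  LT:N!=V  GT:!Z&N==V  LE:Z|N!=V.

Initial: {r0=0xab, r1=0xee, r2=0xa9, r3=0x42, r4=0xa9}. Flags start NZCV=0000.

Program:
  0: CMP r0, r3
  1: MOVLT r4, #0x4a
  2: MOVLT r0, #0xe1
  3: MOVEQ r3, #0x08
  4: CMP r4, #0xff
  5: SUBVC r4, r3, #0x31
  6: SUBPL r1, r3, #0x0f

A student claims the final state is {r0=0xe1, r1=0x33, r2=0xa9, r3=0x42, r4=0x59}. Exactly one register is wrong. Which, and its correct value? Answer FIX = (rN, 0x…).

FIX = (r4, 0x11)

0: ✓ CMP  NZCV=0011
1: ✓ MOVLT  r4←0x4a
2: ✓ MOVLT  r0←0xe1
3: · MOVEQ
4: ✓ CMP  NZCV=0000
5: ✓ SUBVC  r4←0x11
6: ✓ SUBPL  r1←0x33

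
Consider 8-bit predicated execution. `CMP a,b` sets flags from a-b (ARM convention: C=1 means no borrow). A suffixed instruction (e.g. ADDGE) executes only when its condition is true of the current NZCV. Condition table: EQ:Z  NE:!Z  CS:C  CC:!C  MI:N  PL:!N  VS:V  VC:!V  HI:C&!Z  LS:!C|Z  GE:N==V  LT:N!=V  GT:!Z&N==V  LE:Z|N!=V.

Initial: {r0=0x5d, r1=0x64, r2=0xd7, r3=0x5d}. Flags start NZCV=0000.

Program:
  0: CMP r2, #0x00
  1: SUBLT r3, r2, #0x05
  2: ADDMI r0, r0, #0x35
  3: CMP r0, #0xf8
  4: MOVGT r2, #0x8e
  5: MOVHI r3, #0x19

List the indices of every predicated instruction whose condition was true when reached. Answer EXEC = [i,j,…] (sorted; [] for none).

0: ✓ CMP  NZCV=1010
1: ✓ SUBLT  r3←0xd2
2: ✓ ADDMI  r0←0x92
3: ✓ CMP  NZCV=1000
4: · MOVGT
5: · MOVHI

EXEC = [1,2]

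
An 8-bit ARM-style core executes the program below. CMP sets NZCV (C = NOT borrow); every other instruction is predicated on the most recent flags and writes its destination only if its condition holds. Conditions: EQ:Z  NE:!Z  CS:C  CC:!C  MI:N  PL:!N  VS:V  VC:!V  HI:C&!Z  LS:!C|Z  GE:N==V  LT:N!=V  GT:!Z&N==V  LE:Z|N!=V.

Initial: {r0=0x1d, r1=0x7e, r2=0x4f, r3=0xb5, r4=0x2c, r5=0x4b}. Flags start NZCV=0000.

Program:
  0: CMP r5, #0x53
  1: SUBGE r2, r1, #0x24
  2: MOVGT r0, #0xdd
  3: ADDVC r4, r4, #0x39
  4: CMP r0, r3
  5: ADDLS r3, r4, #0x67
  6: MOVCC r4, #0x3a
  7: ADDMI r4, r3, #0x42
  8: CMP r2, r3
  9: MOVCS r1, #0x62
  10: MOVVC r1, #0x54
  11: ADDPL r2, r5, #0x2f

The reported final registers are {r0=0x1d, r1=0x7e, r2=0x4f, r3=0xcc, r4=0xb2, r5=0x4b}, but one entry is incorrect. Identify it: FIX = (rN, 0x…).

FIX = (r4, 0x3a)

0: ✓ CMP  NZCV=1000
1: · SUBGE
2: · MOVGT
3: ✓ ADDVC  r4←0x65
4: ✓ CMP  NZCV=0000
5: ✓ ADDLS  r3←0xcc
6: ✓ MOVCC  r4←0x3a
7: · ADDMI
8: ✓ CMP  NZCV=1001
9: · MOVCS
10: · MOVVC
11: · ADDPL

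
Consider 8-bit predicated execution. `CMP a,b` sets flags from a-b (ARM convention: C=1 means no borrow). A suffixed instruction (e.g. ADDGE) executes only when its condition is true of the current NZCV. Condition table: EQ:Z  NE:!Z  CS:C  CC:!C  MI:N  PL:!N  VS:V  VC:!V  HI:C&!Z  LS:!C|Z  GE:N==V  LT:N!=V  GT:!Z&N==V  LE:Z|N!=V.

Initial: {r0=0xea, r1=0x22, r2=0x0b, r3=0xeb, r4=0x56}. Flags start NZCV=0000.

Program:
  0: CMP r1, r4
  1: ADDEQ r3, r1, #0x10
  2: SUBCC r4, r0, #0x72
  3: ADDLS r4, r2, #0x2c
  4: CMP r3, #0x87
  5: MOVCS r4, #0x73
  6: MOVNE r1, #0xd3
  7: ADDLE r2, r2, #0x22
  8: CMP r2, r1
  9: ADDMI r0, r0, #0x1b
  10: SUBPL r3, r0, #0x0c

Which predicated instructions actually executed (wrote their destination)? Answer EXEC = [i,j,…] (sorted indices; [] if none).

EXEC = [2,3,5,6,10]

[0] flags=1000 → (cmp)
[1] flags=1000 EQ?F → skip
[2] flags=1000 CC?T → r4=0x78
[3] flags=1000 LS?T → r4=0x37
[4] flags=0010 → (cmp)
[5] flags=0010 CS?T → r4=0x73
[6] flags=0010 NE?T → r1=0xd3
[7] flags=0010 LE?F → skip
[8] flags=0000 → (cmp)
[9] flags=0000 MI?F → skip
[10] flags=0000 PL?T → r3=0xde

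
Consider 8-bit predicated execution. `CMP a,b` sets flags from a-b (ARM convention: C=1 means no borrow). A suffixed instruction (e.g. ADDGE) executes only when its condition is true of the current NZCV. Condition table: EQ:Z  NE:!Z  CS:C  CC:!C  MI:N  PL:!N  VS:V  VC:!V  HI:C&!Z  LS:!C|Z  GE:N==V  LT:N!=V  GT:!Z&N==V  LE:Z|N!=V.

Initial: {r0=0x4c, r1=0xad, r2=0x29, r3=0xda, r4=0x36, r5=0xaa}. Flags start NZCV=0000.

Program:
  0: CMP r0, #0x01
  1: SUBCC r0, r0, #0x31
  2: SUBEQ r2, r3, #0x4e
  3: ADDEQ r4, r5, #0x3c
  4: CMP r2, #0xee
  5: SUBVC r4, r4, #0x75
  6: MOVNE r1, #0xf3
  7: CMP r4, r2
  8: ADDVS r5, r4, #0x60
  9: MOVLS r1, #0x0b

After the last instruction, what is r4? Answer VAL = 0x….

[0] flags=0010 → (cmp)
[1] flags=0010 CC?F → skip
[2] flags=0010 EQ?F → skip
[3] flags=0010 EQ?F → skip
[4] flags=0000 → (cmp)
[5] flags=0000 VC?T → r4=0xc1
[6] flags=0000 NE?T → r1=0xf3
[7] flags=1010 → (cmp)
[8] flags=1010 VS?F → skip
[9] flags=1010 LS?F → skip

VAL = 0xc1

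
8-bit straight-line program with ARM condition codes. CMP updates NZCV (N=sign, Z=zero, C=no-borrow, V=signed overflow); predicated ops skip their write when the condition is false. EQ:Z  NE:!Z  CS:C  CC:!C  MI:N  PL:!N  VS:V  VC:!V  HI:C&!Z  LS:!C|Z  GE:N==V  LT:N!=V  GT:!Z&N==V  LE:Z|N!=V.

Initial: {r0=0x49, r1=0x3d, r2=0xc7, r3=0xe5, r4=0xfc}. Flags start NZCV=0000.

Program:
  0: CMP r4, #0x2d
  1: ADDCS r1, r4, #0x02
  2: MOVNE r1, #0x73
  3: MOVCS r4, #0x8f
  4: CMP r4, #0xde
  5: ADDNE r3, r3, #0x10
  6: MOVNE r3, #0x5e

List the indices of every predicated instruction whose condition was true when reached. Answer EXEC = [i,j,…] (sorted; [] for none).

EXEC = [1,2,3,5,6]

[0] flags=1010 → (cmp)
[1] flags=1010 CS?T → r1=0xfe
[2] flags=1010 NE?T → r1=0x73
[3] flags=1010 CS?T → r4=0x8f
[4] flags=1000 → (cmp)
[5] flags=1000 NE?T → r3=0xf5
[6] flags=1000 NE?T → r3=0x5e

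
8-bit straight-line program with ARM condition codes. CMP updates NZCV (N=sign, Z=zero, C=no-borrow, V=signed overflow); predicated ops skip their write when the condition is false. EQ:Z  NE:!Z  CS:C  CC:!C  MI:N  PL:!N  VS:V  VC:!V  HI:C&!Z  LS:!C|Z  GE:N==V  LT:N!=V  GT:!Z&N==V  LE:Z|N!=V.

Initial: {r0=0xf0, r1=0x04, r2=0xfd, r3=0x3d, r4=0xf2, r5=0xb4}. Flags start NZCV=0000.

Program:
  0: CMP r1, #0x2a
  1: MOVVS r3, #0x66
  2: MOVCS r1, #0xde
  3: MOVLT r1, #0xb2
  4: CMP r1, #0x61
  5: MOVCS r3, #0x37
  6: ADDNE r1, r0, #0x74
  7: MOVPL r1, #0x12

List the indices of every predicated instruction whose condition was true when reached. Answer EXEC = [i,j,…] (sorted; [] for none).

0: ✓ CMP  NZCV=1000
1: · MOVVS
2: · MOVCS
3: ✓ MOVLT  r1←0xb2
4: ✓ CMP  NZCV=0011
5: ✓ MOVCS  r3←0x37
6: ✓ ADDNE  r1←0x64
7: ✓ MOVPL  r1←0x12

EXEC = [3,5,6,7]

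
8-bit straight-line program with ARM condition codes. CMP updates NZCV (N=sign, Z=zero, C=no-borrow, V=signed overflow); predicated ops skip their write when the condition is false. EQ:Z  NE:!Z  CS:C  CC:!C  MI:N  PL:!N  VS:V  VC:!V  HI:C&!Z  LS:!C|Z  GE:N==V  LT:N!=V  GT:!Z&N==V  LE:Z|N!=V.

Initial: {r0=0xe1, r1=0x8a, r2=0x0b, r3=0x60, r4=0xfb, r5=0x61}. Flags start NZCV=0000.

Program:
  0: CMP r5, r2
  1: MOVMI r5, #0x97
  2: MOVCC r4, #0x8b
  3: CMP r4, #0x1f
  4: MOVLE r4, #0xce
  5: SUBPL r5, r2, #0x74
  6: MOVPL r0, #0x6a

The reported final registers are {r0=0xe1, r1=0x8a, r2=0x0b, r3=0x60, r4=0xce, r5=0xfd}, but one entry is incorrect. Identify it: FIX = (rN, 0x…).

0: ✓ CMP  NZCV=0010
1: · MOVMI
2: · MOVCC
3: ✓ CMP  NZCV=1010
4: ✓ MOVLE  r4←0xce
5: · SUBPL
6: · MOVPL

FIX = (r5, 0x61)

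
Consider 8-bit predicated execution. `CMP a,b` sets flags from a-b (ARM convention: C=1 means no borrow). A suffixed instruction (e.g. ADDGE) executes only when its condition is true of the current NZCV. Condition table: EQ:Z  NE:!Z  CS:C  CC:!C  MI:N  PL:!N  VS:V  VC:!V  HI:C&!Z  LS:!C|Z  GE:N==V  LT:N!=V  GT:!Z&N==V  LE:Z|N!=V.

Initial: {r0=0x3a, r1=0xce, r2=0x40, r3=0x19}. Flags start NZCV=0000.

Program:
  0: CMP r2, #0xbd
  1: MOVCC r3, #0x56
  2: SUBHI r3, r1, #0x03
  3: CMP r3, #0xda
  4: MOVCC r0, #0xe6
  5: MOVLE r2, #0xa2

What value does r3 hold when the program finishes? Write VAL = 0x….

[0] flags=1001 → (cmp)
[1] flags=1001 CC?T → r3=0x56
[2] flags=1001 HI?F → skip
[3] flags=0000 → (cmp)
[4] flags=0000 CC?T → r0=0xe6
[5] flags=0000 LE?F → skip

VAL = 0x56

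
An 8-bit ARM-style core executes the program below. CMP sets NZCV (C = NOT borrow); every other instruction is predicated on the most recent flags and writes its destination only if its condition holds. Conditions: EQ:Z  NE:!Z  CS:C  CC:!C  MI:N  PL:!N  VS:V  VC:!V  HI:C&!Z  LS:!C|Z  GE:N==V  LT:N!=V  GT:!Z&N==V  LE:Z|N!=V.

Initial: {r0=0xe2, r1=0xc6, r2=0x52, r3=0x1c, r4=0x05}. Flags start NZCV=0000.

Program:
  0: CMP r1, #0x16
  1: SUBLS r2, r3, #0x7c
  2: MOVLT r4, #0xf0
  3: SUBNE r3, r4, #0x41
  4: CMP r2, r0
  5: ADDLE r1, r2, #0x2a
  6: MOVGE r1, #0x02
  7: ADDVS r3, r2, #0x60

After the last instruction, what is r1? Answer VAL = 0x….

VAL = 0x02

0: ✓ CMP  NZCV=1010
1: · SUBLS
2: ✓ MOVLT  r4←0xf0
3: ✓ SUBNE  r3←0xaf
4: ✓ CMP  NZCV=0000
5: · ADDLE
6: ✓ MOVGE  r1←0x02
7: · ADDVS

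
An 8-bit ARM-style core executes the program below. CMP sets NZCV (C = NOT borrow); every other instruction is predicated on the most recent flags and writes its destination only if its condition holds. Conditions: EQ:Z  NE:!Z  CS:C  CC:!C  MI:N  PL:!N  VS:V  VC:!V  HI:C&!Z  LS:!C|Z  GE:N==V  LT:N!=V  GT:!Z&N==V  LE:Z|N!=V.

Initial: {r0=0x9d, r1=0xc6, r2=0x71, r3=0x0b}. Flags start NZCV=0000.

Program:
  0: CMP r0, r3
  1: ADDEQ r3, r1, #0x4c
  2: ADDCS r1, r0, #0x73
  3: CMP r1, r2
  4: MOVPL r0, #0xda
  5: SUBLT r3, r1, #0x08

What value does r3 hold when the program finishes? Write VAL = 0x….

VAL = 0x08

0: ✓ CMP  NZCV=1010
1: · ADDEQ
2: ✓ ADDCS  r1←0x10
3: ✓ CMP  NZCV=1000
4: · MOVPL
5: ✓ SUBLT  r3←0x08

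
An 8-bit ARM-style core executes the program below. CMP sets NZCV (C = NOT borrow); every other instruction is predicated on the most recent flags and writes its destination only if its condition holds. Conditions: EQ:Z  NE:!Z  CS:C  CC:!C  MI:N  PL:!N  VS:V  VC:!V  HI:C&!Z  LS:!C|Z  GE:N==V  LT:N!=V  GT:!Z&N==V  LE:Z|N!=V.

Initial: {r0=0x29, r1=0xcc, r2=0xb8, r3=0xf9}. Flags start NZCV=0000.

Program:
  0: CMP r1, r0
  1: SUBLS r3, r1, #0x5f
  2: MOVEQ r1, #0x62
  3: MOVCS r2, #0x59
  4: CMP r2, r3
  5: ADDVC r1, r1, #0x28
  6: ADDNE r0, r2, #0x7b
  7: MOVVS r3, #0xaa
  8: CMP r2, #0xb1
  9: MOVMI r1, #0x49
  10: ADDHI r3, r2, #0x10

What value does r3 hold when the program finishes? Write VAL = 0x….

0: ✓ CMP  NZCV=1010
1: · SUBLS
2: · MOVEQ
3: ✓ MOVCS  r2←0x59
4: ✓ CMP  NZCV=0000
5: ✓ ADDVC  r1←0xf4
6: ✓ ADDNE  r0←0xd4
7: · MOVVS
8: ✓ CMP  NZCV=1001
9: ✓ MOVMI  r1←0x49
10: · ADDHI

VAL = 0xf9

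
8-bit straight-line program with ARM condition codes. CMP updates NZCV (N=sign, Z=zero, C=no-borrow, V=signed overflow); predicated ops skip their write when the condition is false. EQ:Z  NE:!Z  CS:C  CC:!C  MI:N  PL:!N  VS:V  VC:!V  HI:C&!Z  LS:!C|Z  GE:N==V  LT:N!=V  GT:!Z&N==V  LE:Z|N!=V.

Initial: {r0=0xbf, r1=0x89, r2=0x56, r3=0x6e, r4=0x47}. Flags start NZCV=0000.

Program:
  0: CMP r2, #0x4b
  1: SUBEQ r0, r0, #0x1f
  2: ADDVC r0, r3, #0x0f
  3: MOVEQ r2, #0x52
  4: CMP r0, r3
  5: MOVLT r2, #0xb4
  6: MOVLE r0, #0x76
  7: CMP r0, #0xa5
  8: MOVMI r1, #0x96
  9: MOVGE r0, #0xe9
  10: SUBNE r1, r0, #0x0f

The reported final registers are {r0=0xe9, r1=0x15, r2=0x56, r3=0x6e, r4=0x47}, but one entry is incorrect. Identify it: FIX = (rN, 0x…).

[0] flags=0010 → (cmp)
[1] flags=0010 EQ?F → skip
[2] flags=0010 VC?T → r0=0x7d
[3] flags=0010 EQ?F → skip
[4] flags=0010 → (cmp)
[5] flags=0010 LT?F → skip
[6] flags=0010 LE?F → skip
[7] flags=1001 → (cmp)
[8] flags=1001 MI?T → r1=0x96
[9] flags=1001 GE?T → r0=0xe9
[10] flags=1001 NE?T → r1=0xda

FIX = (r1, 0xda)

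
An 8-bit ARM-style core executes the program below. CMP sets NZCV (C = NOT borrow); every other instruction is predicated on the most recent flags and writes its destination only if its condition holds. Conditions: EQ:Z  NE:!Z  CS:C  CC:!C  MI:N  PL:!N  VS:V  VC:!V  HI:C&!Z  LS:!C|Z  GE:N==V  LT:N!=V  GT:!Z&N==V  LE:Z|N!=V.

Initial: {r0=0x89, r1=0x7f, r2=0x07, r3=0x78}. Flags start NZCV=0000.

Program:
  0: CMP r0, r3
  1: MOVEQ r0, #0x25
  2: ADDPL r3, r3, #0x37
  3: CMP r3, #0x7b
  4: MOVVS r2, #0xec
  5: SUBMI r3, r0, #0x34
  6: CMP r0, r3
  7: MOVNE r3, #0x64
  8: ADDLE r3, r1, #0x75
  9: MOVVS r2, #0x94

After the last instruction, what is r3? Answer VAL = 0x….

0: ✓ CMP  NZCV=0011
1: · MOVEQ
2: ✓ ADDPL  r3←0xaf
3: ✓ CMP  NZCV=0011
4: ✓ MOVVS  r2←0xec
5: · SUBMI
6: ✓ CMP  NZCV=1000
7: ✓ MOVNE  r3←0x64
8: ✓ ADDLE  r3←0xf4
9: · MOVVS

VAL = 0xf4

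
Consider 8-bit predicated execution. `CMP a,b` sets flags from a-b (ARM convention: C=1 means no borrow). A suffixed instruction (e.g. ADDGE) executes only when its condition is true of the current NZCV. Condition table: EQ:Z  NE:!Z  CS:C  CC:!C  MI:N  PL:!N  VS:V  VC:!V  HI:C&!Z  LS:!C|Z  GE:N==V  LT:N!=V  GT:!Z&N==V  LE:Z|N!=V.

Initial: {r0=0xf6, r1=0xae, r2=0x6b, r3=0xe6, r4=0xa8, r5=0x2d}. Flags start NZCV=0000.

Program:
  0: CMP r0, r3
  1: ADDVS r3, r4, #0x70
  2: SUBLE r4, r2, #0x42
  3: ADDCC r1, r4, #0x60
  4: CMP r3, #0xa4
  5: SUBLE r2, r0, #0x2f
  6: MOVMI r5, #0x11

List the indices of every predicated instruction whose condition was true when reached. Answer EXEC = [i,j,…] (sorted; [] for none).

EXEC = []

[0] flags=0010 → (cmp)
[1] flags=0010 VS?F → skip
[2] flags=0010 LE?F → skip
[3] flags=0010 CC?F → skip
[4] flags=0010 → (cmp)
[5] flags=0010 LE?F → skip
[6] flags=0010 MI?F → skip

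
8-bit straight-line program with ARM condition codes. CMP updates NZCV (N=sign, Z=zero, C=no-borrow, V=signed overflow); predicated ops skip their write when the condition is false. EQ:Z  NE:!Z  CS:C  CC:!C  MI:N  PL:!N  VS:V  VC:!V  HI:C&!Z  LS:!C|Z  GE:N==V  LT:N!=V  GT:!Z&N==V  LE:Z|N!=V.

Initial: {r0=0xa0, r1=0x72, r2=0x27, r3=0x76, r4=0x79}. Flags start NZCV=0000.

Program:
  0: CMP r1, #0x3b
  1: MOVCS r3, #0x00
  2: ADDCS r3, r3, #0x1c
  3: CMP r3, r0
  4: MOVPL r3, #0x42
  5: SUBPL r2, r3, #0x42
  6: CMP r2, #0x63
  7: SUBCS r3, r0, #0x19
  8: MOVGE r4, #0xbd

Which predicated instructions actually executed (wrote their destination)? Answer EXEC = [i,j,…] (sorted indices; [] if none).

EXEC = [1,2,4,5]

[0] flags=0010 → (cmp)
[1] flags=0010 CS?T → r3=0x00
[2] flags=0010 CS?T → r3=0x1c
[3] flags=0000 → (cmp)
[4] flags=0000 PL?T → r3=0x42
[5] flags=0000 PL?T → r2=0x00
[6] flags=1000 → (cmp)
[7] flags=1000 CS?F → skip
[8] flags=1000 GE?F → skip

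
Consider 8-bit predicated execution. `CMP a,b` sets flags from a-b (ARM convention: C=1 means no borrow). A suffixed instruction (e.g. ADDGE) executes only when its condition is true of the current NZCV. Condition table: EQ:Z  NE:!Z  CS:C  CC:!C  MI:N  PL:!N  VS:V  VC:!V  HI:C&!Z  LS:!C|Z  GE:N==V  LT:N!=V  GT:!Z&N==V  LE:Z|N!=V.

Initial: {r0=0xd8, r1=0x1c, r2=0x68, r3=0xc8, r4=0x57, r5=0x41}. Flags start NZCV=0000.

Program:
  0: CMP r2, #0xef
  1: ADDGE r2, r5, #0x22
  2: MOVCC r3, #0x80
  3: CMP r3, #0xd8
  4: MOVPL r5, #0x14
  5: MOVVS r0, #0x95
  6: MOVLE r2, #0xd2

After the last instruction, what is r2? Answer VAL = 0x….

0: ✓ CMP  NZCV=0000
1: ✓ ADDGE  r2←0x63
2: ✓ MOVCC  r3←0x80
3: ✓ CMP  NZCV=1000
4: · MOVPL
5: · MOVVS
6: ✓ MOVLE  r2←0xd2

VAL = 0xd2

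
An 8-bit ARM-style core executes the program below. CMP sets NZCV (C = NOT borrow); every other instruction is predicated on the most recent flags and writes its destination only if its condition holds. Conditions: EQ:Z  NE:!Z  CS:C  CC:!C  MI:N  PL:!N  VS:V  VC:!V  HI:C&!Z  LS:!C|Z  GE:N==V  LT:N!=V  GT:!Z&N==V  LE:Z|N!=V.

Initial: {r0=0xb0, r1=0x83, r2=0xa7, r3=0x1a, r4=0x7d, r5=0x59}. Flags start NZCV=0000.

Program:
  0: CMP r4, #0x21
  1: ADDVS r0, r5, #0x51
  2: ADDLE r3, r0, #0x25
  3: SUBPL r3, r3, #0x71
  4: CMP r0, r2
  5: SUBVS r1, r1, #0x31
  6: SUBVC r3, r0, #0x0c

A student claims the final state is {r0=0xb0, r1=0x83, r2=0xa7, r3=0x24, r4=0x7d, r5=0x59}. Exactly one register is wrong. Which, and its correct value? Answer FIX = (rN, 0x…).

FIX = (r3, 0xa4)

[0] flags=0010 → (cmp)
[1] flags=0010 VS?F → skip
[2] flags=0010 LE?F → skip
[3] flags=0010 PL?T → r3=0xa9
[4] flags=0010 → (cmp)
[5] flags=0010 VS?F → skip
[6] flags=0010 VC?T → r3=0xa4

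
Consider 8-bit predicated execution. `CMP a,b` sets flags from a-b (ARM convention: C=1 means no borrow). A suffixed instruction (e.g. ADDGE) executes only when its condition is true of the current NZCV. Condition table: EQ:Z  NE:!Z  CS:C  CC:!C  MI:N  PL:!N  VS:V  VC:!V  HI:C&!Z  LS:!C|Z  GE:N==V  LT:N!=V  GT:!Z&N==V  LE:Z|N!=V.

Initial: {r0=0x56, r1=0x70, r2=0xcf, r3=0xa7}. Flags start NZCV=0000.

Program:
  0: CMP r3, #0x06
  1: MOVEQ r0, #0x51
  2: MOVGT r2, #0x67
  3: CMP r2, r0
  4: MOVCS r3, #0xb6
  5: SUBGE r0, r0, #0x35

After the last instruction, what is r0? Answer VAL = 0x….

VAL = 0x56

[0] flags=1010 → (cmp)
[1] flags=1010 EQ?F → skip
[2] flags=1010 GT?F → skip
[3] flags=0011 → (cmp)
[4] flags=0011 CS?T → r3=0xb6
[5] flags=0011 GE?F → skip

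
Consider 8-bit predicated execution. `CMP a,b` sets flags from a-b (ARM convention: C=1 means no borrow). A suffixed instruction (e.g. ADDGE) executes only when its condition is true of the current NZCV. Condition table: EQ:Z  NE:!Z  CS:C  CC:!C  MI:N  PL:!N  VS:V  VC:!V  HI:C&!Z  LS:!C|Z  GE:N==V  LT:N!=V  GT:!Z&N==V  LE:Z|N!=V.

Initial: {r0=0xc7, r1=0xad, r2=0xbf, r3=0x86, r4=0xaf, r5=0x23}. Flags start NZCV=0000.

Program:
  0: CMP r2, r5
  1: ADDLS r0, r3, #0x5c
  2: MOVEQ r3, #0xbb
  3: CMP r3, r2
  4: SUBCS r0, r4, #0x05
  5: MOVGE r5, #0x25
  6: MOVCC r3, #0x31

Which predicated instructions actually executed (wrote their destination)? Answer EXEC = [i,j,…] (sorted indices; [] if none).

[0] flags=1010 → (cmp)
[1] flags=1010 LS?F → skip
[2] flags=1010 EQ?F → skip
[3] flags=1000 → (cmp)
[4] flags=1000 CS?F → skip
[5] flags=1000 GE?F → skip
[6] flags=1000 CC?T → r3=0x31

EXEC = [6]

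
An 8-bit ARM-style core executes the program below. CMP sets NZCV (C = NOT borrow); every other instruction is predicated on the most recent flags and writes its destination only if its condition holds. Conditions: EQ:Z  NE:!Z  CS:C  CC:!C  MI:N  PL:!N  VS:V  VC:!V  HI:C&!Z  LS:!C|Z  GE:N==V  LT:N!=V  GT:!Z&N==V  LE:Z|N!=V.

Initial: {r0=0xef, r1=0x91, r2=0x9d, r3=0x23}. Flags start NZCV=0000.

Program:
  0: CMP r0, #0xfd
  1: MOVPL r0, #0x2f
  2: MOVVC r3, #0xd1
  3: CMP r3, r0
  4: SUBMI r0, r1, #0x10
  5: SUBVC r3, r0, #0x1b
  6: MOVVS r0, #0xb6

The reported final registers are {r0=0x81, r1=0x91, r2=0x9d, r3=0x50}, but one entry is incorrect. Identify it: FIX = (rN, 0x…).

0: ✓ CMP  NZCV=1000
1: · MOVPL
2: ✓ MOVVC  r3←0xd1
3: ✓ CMP  NZCV=1000
4: ✓ SUBMI  r0←0x81
5: ✓ SUBVC  r3←0x66
6: · MOVVS

FIX = (r3, 0x66)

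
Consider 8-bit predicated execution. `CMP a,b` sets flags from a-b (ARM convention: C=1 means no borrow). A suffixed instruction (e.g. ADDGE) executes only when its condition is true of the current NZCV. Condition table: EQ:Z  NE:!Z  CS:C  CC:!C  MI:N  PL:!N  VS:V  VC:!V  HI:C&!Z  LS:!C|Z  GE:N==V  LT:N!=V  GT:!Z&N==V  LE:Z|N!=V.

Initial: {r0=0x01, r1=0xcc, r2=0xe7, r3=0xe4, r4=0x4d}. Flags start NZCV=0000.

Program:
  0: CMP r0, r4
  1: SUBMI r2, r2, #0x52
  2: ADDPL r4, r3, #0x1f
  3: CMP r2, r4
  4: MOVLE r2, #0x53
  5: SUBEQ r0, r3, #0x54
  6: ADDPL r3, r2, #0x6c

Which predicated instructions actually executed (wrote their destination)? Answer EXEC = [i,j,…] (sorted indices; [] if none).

[0] flags=1000 → (cmp)
[1] flags=1000 MI?T → r2=0x95
[2] flags=1000 PL?F → skip
[3] flags=0011 → (cmp)
[4] flags=0011 LE?T → r2=0x53
[5] flags=0011 EQ?F → skip
[6] flags=0011 PL?T → r3=0xbf

EXEC = [1,4,6]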